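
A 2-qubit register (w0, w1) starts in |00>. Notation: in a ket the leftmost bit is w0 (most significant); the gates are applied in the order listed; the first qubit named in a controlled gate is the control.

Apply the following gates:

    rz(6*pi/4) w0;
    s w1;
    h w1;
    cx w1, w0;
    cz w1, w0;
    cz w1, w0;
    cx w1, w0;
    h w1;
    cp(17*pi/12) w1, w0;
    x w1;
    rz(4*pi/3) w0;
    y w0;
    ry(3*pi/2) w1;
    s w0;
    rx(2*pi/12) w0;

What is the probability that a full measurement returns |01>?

Outcome |01> occurs with probability 1/4 - sqrt(3)/8. Key observation: the block from step 3 through step 8 cancels to the identity and can be dropped.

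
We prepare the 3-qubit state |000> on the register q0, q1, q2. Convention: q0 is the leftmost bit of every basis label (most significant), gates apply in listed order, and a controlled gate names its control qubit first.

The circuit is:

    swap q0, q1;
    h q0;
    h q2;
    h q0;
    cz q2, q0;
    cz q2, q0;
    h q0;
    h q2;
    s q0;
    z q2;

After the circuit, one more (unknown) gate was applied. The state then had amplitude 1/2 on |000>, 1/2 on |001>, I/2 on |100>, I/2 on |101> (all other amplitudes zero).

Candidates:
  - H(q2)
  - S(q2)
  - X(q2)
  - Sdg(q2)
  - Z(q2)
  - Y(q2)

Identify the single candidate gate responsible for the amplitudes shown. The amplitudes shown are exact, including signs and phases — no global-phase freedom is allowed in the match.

It was H(q2) that produced the state shown. Key observation: the block from step 3 through step 8 cancels to the identity and can be dropped.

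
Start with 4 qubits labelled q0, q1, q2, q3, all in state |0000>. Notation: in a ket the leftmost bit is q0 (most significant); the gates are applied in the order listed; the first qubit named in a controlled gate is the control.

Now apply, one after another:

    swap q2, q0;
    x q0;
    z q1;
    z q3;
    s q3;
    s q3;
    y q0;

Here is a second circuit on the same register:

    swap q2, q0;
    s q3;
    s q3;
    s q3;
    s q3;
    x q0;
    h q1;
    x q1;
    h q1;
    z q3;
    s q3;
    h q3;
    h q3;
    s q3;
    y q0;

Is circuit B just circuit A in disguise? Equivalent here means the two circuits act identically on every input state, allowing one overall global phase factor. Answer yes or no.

Yes: on every input state the two circuits agree up to one overall phase factor.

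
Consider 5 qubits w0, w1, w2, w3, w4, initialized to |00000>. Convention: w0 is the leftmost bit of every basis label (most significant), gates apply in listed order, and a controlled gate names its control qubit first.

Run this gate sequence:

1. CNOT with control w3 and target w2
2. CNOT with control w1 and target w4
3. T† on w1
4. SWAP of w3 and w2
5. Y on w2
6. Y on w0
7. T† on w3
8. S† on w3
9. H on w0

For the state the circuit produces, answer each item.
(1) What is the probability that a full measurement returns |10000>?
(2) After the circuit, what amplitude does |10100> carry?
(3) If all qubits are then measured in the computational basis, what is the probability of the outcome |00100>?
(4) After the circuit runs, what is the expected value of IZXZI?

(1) Outcome |10000> occurs with probability 0.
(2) The amplitude on |10100> is sqrt(2)/2.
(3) The probability of measuring |00100> is 1/2.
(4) The observable IZXZI averages to 0.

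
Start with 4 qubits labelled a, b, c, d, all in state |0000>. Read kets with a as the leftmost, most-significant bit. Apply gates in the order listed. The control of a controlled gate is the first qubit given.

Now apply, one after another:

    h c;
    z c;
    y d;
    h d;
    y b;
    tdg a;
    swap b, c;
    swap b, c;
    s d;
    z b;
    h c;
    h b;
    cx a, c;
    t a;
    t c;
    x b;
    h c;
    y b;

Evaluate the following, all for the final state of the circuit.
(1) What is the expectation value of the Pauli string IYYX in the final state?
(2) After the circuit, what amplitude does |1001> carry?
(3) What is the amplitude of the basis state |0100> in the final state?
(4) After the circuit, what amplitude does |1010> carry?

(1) The expectation value of IYYX is 0. Key observation: gates 7-8 undo each other exactly, leaving only the rest of the circuit to track.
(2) The final state's coefficient on |1001> equals 0.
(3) The amplitude on |0100> is -sqrt(2)*exp(3*I*pi/4)/4.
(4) The amplitude on |1010> is 0.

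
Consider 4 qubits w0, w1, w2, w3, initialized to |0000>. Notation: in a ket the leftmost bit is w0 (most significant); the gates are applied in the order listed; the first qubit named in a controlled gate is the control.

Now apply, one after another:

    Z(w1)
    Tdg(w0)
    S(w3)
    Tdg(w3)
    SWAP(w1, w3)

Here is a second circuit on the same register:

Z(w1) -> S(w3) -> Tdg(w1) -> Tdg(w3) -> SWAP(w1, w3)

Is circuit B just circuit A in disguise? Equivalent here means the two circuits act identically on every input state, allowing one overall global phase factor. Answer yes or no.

No — the two circuits implement different unitaries, even allowing a global phase.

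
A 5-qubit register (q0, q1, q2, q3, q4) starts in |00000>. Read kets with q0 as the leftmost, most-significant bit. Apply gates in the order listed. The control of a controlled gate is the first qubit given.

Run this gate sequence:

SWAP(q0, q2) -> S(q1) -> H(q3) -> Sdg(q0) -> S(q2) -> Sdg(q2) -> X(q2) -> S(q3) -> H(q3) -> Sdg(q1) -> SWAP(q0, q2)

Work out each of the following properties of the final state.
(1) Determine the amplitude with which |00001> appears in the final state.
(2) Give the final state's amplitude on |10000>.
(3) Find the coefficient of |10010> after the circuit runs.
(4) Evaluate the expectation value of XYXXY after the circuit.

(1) |00001> carries amplitude 0 in the final state.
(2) The final state's coefficient on |10000> equals 1/2 + I/2.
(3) |10010> carries amplitude 1/2 - I/2 in the final state.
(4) The observable XYXXY averages to 0.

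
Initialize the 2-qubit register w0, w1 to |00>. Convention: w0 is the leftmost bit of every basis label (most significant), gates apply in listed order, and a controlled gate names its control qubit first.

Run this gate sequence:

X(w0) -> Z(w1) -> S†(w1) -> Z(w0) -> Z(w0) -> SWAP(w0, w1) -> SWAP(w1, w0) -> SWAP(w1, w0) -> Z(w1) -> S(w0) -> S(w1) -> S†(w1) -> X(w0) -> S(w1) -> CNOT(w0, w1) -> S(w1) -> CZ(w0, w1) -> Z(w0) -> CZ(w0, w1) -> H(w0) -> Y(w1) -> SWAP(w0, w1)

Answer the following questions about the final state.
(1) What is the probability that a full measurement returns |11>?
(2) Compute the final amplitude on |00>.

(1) Outcome |11> occurs with probability 1/2.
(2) The final state's coefficient on |00> equals 0.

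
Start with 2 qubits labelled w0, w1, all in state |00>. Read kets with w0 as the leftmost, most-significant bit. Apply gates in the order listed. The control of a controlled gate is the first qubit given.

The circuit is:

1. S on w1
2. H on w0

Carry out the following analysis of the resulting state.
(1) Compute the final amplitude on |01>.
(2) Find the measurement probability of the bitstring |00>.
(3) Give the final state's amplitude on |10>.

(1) The amplitude on |01> is 0.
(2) A full measurement returns |00> with probability 1/2.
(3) The final state's coefficient on |10> equals sqrt(2)/2.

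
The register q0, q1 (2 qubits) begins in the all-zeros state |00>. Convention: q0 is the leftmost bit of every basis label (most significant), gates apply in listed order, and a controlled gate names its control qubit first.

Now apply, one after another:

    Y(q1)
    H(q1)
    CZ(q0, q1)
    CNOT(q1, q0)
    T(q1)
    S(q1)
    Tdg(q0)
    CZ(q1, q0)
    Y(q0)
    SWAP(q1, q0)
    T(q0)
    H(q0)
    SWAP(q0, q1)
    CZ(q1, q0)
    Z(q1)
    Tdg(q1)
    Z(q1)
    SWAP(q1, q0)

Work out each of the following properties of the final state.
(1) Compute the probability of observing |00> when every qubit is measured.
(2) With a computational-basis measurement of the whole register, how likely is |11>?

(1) Outcome |00> occurs with probability 1/4.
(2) The probability of measuring |11> is 1/4.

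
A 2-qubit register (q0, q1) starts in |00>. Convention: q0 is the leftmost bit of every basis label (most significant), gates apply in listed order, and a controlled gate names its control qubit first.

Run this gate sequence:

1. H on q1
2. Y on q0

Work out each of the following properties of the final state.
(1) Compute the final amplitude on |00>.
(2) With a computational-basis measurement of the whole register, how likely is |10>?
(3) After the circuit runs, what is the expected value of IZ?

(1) The final state's coefficient on |00> equals 0.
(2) A full measurement returns |10> with probability 1/2.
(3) The expectation value of IZ is 0.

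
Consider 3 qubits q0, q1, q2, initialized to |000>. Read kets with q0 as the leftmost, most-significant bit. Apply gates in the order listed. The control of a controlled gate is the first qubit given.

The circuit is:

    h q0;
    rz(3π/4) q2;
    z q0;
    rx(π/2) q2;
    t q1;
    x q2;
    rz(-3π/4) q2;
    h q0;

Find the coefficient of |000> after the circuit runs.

The final state's coefficient on |000> equals 0.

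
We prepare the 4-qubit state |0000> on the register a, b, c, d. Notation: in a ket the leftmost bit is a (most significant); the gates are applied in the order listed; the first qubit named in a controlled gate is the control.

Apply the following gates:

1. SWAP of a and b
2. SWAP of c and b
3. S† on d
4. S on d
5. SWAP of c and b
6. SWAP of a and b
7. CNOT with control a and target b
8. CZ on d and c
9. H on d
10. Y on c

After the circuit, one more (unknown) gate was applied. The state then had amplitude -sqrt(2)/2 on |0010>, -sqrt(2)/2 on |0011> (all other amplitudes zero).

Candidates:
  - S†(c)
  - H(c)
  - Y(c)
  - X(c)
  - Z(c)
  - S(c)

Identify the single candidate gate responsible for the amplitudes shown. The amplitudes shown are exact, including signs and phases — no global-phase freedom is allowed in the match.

The unique candidate consistent with the amplitudes is S(c). Key observation: the block from step 1 through step 6 cancels to the identity and can be dropped.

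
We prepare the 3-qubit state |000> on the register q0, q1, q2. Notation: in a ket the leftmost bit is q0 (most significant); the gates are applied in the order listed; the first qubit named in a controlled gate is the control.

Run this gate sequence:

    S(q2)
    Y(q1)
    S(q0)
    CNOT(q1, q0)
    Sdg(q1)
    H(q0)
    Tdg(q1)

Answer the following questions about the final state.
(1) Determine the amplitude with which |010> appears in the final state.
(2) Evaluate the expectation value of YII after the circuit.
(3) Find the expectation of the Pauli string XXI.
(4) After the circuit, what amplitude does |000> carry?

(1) The amplitude on |010> is -sqrt(2)*exp(3*I*pi/4)/2.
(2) The expectation value of YII is 0.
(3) In the final state, XXI has expectation 0.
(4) |000> carries amplitude 0 in the final state.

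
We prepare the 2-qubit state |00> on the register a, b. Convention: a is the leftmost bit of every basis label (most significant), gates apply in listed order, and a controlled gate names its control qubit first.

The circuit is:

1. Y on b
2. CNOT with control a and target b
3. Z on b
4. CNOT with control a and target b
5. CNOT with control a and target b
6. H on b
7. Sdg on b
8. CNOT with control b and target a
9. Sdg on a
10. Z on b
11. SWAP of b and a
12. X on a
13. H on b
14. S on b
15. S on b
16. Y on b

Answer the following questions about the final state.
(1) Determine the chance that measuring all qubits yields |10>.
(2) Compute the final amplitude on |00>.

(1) Outcome |10> occurs with probability 1/4.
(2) The amplitude on |00> is 1/2.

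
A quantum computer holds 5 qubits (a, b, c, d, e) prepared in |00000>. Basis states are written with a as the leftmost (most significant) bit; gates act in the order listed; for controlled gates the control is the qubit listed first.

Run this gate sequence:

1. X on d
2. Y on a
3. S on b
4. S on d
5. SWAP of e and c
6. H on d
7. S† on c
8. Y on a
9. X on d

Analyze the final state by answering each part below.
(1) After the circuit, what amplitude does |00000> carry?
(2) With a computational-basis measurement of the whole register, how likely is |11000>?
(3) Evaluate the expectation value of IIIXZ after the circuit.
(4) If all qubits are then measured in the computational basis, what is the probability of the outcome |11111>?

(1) |00000> carries amplitude -sqrt(2)*I/2 in the final state.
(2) A full measurement returns |11000> with probability 0.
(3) The expectation value of IIIXZ is -1.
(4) The probability of measuring |11111> is 0.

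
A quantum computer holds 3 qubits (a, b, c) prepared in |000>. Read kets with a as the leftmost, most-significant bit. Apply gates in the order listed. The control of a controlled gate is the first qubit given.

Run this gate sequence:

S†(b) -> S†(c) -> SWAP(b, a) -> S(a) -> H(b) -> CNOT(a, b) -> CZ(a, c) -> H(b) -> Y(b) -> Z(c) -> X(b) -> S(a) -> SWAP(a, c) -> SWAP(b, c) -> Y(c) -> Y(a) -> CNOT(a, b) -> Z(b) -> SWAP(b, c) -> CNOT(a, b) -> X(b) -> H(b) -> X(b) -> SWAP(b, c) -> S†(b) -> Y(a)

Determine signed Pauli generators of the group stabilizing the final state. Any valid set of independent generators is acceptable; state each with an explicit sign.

The final state is stabilized by the group generated by -IIX, +ZII, -IZI; other independent generating sets are equally valid.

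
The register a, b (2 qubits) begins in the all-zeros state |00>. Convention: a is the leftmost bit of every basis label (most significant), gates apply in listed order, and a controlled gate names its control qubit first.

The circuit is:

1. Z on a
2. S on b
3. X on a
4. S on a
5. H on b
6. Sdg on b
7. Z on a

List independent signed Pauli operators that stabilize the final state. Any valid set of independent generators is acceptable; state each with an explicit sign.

The final state is stabilized by the group generated by -IY, -ZI; other independent generating sets are equally valid.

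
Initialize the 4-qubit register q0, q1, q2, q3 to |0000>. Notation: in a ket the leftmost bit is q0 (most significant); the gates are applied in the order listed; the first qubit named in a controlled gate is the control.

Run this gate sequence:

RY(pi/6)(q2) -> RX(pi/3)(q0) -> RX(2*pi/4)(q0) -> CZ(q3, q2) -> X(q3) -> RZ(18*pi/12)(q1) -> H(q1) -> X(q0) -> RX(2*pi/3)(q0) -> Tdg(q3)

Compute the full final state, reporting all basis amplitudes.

The resulting statevector has amplitude 0 on |0000>, I*(sqrt(2) + sqrt(6))/8 on |0001>, 0 on |0010>, I*(-sqrt(2) + sqrt(6))/8 on |0011>, 0 on |0100>, I*(sqrt(2) + sqrt(6))/8 on |0101>, 0 on |0110>, I*(-sqrt(2) + sqrt(6))/8 on |0111>, 0 on |1000>, sqrt(2)/8 + sqrt(6)/8 on |1001>, 0 on |1010>, -sqrt(2)/8 + sqrt(6)/8 on |1011>, 0 on |1100>, sqrt(2)/8 + sqrt(6)/8 on |1101>, 0 on |1110>, -sqrt(2)/8 + sqrt(6)/8 on |1111>.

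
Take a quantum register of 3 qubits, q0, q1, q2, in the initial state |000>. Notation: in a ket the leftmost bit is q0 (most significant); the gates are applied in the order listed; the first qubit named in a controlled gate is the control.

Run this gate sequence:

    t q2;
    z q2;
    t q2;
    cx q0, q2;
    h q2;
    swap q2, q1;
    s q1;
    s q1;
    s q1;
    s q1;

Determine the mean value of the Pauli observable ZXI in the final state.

The expectation value of ZXI is 1. Key observation: the block from step 7 through step 10 cancels to the identity and can be dropped.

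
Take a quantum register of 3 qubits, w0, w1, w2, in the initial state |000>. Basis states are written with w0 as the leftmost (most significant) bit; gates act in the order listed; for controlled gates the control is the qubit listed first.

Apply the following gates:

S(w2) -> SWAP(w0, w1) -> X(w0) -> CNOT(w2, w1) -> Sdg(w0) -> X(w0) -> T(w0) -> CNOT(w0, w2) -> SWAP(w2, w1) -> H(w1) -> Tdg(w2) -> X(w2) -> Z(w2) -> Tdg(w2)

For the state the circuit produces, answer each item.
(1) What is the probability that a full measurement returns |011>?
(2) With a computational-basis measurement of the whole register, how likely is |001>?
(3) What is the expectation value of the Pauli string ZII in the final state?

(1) A full measurement returns |011> with probability 1/2.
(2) A full measurement returns |001> with probability 1/2.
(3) In the final state, ZII has expectation 1.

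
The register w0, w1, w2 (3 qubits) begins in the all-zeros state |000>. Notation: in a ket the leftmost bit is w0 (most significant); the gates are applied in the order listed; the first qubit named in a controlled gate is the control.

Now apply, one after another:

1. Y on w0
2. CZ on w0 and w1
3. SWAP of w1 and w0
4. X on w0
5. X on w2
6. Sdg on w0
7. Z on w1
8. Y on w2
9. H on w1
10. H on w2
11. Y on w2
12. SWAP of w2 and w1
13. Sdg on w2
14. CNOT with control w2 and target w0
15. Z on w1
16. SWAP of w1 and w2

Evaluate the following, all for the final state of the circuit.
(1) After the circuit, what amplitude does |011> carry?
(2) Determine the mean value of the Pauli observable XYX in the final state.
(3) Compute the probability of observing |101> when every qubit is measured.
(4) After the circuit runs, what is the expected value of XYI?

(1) The final state's coefficient on |011> equals I/2.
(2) The observable XYX averages to 1.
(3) Outcome |101> occurs with probability 1/4.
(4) The expectation value of XYI is 1.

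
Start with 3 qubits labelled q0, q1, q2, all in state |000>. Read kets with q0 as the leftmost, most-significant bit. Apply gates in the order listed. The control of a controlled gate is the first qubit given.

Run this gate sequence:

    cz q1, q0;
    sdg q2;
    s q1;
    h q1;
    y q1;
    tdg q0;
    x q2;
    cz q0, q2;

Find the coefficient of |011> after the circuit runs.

The final state's coefficient on |011> equals sqrt(2)*I/2.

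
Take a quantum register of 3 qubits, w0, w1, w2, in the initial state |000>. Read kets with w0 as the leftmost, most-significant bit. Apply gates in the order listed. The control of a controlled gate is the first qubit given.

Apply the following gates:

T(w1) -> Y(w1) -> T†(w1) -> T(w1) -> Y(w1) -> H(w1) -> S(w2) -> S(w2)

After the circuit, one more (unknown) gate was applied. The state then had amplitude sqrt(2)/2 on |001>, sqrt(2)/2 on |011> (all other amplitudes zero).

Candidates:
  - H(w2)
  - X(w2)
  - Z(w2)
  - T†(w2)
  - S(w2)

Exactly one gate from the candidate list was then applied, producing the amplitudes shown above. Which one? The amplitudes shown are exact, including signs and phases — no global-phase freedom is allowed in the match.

The applied gate was X(w2). Key observation: gates 2-5 undo each other exactly, leaving only the rest of the circuit to track.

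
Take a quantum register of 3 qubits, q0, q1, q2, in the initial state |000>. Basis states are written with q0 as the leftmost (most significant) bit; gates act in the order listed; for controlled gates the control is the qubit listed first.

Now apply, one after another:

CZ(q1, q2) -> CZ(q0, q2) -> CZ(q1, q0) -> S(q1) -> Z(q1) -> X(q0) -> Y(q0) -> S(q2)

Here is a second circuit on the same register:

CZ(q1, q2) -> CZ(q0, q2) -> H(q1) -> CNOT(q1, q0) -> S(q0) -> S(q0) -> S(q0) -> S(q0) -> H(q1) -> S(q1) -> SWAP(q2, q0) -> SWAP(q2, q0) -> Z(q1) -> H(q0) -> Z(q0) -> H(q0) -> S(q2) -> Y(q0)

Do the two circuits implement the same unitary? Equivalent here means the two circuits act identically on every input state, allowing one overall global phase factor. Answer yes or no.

No: there is an input state on which the two circuits produce genuinely different outputs (not merely differing by a phase).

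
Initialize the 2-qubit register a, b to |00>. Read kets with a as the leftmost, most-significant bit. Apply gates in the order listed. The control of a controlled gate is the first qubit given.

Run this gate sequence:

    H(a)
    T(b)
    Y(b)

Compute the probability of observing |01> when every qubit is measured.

A full measurement returns |01> with probability 1/2.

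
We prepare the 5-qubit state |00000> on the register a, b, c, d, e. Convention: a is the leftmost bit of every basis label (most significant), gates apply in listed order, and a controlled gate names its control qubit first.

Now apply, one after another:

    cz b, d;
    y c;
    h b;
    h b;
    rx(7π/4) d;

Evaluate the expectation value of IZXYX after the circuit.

In the final state, IZXYX has expectation 0. Key observation: steps 3-4 multiply out to the identity, so the circuit reduces to the remaining gates.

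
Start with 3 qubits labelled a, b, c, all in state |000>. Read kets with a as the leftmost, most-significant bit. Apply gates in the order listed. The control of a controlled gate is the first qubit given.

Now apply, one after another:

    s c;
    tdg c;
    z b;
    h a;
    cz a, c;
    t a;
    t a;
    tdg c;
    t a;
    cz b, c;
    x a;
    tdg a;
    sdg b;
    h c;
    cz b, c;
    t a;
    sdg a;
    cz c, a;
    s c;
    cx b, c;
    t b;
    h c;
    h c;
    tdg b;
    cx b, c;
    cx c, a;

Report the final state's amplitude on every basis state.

The resulting statevector has amplitude exp(3*I*pi/4)/2 on |000>, -1/2 on |001>, 0 on |010>, 0 on |011>, -I/2 on |100>, -exp(I*pi/4)/2 on |101>, 0 on |110>, 0 on |111>. Key observation: the block from step 20 through step 25 cancels to the identity and can be dropped.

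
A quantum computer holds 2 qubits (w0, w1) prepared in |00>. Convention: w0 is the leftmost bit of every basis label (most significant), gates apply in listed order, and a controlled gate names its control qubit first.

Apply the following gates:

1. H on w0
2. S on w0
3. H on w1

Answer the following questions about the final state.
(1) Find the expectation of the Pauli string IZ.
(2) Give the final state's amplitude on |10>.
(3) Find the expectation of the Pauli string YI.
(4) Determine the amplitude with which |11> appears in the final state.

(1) In the final state, IZ has expectation 0.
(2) The final state's coefficient on |10> equals I/2.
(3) In the final state, YI has expectation 1.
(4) The amplitude on |11> is I/2.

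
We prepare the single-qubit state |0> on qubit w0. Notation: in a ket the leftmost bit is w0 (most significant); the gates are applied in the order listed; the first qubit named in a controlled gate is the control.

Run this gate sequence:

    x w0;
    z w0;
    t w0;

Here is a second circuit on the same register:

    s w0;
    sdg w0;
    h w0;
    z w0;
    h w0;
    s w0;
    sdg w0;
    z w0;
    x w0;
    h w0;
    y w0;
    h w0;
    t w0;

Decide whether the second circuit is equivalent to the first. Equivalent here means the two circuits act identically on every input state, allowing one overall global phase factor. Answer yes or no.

No — the two circuits implement different unitaries, even allowing a global phase.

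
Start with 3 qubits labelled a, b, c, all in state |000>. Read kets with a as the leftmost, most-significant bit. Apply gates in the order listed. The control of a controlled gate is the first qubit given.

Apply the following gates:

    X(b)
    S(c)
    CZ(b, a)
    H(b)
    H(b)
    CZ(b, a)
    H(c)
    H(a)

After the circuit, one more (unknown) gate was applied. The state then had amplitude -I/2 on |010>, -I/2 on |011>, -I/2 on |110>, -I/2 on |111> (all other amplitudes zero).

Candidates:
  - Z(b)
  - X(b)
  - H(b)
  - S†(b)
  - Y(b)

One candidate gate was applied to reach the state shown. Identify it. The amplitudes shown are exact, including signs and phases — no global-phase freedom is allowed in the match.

It was S†(b) that produced the state shown. Key observation: gates 3-6 undo each other exactly, leaving only the rest of the circuit to track.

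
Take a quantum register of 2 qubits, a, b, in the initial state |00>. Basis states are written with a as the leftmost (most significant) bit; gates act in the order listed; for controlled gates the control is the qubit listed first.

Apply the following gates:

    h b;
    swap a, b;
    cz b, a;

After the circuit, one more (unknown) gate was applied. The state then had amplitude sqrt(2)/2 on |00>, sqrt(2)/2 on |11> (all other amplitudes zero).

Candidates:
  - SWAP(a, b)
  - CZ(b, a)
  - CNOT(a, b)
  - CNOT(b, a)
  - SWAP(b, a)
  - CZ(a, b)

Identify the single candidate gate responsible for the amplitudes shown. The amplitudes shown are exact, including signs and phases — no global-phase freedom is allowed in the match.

The unique candidate consistent with the amplitudes is CNOT(a, b).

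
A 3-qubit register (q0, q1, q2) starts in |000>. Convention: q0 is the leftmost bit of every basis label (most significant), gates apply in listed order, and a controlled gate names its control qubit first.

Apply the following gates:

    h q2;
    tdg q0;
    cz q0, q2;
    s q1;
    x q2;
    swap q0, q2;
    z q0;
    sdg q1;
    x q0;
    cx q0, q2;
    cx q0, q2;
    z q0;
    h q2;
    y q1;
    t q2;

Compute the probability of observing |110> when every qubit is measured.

The probability of measuring |110> is 1/4.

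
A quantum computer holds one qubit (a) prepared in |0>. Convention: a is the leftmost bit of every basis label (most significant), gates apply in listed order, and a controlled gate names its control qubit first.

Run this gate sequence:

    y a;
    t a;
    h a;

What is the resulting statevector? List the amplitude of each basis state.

After the circuit, the state carries amplitude sqrt(2)*exp(3*I*pi/4)/2 on |0>, -sqrt(2)*exp(3*I*pi/4)/2 on |1>.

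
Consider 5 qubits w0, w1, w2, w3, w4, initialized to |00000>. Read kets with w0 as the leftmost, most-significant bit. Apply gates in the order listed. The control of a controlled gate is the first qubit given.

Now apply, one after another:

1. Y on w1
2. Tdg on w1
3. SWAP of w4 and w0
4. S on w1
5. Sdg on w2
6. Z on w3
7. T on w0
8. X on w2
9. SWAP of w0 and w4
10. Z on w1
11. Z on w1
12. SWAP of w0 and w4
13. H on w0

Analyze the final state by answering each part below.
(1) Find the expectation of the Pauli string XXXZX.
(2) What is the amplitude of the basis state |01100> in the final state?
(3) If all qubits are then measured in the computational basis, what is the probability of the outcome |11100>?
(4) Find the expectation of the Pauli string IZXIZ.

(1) In the final state, XXXZX has expectation 0. Key observation: gates 9-12 undo each other exactly, leaving only the rest of the circuit to track.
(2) The final state's coefficient on |01100> equals sqrt(2)*exp(3*I*pi/4)/2.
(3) A full measurement returns |11100> with probability 1/2.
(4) The expectation value of IZXIZ is 0.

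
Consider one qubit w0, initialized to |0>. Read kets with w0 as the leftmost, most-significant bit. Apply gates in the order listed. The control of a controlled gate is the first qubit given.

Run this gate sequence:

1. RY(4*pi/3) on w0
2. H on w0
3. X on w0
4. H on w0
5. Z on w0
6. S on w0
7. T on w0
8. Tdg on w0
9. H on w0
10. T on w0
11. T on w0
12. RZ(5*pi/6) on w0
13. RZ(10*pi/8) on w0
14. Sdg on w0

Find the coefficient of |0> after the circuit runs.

The final state's coefficient on |0> equals (-sqrt(6) - sqrt(2)*I)*exp(11*I*pi/24)/4. Key observation: gates 2-5 undo each other exactly, leaving only the rest of the circuit to track.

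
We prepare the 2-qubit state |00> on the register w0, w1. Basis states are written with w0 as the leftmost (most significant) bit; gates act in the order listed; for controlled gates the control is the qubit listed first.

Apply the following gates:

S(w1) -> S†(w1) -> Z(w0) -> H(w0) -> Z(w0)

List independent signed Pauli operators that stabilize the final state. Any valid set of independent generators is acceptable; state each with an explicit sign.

The final state is stabilized by the group generated by -XI, +IZ; other independent generating sets are equally valid.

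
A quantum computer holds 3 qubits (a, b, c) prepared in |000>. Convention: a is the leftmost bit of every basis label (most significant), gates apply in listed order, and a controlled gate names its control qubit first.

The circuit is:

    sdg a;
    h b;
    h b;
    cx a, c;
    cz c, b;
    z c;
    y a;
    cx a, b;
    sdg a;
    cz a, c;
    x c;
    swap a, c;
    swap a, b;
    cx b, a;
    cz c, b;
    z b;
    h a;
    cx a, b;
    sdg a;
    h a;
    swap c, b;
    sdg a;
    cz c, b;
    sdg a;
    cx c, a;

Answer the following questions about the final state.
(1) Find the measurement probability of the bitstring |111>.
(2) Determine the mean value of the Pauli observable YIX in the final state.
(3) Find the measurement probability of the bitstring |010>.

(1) The probability of measuring |111> is 1/4. Key observation: steps 2-3 multiply out to the identity, so the circuit reduces to the remaining gates.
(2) The expectation value of YIX is -1.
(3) Outcome |010> occurs with probability 1/4.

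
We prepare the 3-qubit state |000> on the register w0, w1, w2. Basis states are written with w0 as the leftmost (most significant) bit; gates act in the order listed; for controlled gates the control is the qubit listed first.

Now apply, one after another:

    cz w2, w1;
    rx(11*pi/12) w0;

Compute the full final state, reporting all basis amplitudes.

The resulting statevector has amplitude -sqrt(6 - 3*sqrt(2))/4 + sqrt(sqrt(2) + 2)/4 on |000>, -I*sqrt(3*sqrt(2) + 6)/4 - I*sqrt(2 - sqrt(2))/4 on |100>, and 0 on every other basis state.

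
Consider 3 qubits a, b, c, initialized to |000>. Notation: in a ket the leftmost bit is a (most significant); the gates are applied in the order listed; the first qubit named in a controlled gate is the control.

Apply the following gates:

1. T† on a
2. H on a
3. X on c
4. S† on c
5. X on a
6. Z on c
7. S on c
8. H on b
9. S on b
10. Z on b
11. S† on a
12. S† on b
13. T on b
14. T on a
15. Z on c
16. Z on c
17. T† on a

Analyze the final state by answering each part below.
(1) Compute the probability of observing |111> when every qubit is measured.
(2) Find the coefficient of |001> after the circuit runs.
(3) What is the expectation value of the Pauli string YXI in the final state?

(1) Outcome |111> occurs with probability 1/4. Key observation: steps 14-17 multiply out to the identity, so the circuit reduces to the remaining gates.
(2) The final state's coefficient on |001> equals -1/2.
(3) In the final state, YXI has expectation sqrt(2)/2.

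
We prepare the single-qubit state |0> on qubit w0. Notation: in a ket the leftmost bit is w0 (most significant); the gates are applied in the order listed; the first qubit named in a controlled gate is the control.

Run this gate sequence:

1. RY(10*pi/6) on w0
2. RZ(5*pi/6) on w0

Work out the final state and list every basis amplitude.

After the circuit, the state carries amplitude sqrt(3)*exp(7*I*pi/12)/2 on |0>, exp(5*I*pi/12)/2 on |1>.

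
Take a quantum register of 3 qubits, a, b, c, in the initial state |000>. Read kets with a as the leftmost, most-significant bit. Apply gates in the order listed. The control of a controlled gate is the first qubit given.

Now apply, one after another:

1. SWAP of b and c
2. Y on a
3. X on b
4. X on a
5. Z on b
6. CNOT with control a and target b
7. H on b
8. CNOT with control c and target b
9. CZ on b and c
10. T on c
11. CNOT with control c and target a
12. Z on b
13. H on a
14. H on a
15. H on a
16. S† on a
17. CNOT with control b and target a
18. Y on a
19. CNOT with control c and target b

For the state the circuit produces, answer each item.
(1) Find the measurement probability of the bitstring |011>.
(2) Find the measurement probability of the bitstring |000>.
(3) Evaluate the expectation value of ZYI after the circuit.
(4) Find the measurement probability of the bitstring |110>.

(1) A full measurement returns |011> with probability 0.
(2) Outcome |000> occurs with probability 1/4.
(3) In the final state, ZYI has expectation 1.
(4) Outcome |110> occurs with probability 1/4.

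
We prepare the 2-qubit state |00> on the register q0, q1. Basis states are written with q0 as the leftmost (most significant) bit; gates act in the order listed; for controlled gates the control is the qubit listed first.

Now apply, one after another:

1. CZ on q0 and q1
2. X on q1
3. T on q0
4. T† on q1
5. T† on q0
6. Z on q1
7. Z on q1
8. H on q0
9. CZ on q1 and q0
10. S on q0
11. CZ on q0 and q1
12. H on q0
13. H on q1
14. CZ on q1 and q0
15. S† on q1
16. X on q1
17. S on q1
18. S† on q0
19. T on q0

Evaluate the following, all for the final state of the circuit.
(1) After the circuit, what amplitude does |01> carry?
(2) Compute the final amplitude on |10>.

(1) The amplitude on |01> is sqrt(2)*(1 - I)*exp(3*I*pi/4)/4.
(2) The amplitude on |10> is sqrt(2)*(-1 + I)/4.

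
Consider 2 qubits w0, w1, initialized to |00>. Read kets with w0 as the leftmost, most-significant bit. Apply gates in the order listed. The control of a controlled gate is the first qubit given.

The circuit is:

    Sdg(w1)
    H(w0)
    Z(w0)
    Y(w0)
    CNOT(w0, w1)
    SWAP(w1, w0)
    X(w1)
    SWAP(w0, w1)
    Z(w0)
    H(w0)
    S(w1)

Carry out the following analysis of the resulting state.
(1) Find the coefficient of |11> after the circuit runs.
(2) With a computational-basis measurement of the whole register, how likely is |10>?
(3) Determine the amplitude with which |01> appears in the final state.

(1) The final state's coefficient on |11> equals -1/2.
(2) Outcome |10> occurs with probability 1/4.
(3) The amplitude on |01> is -1/2.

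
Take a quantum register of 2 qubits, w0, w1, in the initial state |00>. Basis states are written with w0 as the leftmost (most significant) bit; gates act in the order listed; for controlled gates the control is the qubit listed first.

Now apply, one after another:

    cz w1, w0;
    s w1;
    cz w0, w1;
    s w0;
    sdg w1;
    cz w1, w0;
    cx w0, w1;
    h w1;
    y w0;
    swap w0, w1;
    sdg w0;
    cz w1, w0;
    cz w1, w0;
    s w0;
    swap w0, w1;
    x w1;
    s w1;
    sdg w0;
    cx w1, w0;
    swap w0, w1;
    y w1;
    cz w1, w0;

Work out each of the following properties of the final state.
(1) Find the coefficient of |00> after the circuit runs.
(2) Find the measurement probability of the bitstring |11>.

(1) The amplitude on |00> is -sqrt(2)*I/2. Key observation: steps 10-15 multiply out to the identity, so the circuit reduces to the remaining gates.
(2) Outcome |11> occurs with probability 1/2.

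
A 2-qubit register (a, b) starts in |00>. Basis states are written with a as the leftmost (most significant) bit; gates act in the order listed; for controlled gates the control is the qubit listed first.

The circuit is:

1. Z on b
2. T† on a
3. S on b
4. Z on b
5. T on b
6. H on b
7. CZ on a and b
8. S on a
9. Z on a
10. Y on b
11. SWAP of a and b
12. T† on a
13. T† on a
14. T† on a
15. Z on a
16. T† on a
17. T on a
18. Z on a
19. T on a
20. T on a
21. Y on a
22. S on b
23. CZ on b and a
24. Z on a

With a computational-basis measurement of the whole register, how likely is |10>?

The probability of measuring |10> is 1/2. Key observation: gates 13-20 undo each other exactly, leaving only the rest of the circuit to track.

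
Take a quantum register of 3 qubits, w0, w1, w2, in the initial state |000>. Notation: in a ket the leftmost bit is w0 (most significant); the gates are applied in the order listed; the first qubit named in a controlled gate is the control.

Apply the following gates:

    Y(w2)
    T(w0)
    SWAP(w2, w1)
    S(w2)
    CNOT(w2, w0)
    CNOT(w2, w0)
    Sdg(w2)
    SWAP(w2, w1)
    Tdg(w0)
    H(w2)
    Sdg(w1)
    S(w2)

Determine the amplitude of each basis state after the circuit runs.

After the circuit, the state carries amplitude sqrt(2)*I/2 on |000>, sqrt(2)/2 on |001>, and 0 on every other basis state. Key observation: gates 2-9 undo each other exactly, leaving only the rest of the circuit to track.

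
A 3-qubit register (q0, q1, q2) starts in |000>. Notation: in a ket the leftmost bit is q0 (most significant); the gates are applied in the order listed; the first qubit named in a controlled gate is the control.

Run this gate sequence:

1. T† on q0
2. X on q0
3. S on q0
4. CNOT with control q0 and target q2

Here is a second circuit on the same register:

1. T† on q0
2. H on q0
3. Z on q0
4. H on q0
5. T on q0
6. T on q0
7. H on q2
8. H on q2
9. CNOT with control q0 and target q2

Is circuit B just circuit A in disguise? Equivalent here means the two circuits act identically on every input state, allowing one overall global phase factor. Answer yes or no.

Yes, they are equivalent — the unitaries differ by at most a global phase.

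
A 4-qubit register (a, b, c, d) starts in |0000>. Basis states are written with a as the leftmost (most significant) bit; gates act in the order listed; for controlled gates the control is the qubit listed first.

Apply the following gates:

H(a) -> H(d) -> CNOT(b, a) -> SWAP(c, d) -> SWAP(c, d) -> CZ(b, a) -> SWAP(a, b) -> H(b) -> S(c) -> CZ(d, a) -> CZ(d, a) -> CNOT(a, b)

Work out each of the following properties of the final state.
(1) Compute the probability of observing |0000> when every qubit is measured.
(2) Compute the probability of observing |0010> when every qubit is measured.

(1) The probability of measuring |0000> is 1/2. Key observation: the block from step 4 through step 5 cancels to the identity and can be dropped.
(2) Outcome |0010> occurs with probability 0.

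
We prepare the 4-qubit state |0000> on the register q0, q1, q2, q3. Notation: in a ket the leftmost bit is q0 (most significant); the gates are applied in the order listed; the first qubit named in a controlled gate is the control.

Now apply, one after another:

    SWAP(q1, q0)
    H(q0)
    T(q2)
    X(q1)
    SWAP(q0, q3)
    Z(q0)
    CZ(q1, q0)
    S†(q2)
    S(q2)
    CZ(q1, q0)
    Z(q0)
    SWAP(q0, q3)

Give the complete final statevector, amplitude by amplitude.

After the circuit, the state carries amplitude sqrt(2)/2 on |0100>, sqrt(2)/2 on |1100>, and 0 on every other basis state. Key observation: the block from step 5 through step 12 cancels to the identity and can be dropped.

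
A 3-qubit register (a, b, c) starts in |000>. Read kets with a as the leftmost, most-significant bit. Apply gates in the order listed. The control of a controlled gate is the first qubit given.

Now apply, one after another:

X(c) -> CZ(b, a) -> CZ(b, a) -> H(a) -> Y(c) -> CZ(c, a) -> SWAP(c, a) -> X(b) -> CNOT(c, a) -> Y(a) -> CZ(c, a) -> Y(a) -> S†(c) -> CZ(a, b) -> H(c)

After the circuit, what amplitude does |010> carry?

|010> carries amplitude -I/2 in the final state. Key observation: gates 2-3 undo each other exactly, leaving only the rest of the circuit to track.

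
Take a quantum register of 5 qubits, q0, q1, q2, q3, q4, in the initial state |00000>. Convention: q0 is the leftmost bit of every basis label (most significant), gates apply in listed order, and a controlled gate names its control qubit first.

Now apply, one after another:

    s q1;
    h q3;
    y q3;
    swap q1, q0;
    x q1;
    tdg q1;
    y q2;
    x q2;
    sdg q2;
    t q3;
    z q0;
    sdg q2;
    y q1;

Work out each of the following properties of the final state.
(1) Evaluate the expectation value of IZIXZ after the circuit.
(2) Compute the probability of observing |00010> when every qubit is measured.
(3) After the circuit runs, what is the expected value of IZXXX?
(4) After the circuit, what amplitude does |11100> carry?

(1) In the final state, IZIXZ has expectation -sqrt(2)/2.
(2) The probability of measuring |00010> is 1/2.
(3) The expectation value of IZXXX is 0.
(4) |11100> carries amplitude 0 in the final state.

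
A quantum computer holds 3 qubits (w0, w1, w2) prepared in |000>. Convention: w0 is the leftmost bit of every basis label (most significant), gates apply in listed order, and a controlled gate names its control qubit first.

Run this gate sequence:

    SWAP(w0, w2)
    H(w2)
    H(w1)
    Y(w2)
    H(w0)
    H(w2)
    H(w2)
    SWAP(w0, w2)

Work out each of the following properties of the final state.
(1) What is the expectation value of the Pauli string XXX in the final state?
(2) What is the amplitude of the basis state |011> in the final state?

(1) In the final state, XXX has expectation -1.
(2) The final state's coefficient on |011> equals -sqrt(2)*I/4.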